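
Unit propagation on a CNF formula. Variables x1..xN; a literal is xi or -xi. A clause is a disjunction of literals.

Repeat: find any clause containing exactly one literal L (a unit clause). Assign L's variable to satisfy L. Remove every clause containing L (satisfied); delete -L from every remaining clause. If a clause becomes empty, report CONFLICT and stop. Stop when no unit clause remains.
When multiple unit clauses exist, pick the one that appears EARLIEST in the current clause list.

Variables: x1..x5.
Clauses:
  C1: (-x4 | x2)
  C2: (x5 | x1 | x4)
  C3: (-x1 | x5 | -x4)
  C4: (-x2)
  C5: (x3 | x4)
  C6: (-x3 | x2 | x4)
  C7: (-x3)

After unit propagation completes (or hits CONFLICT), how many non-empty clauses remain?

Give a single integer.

Answer: 1

Derivation:
unit clause [-2] forces x2=F; simplify:
  drop 2 from [-4, 2] -> [-4]
  drop 2 from [-3, 2, 4] -> [-3, 4]
  satisfied 1 clause(s); 6 remain; assigned so far: [2]
unit clause [-4] forces x4=F; simplify:
  drop 4 from [5, 1, 4] -> [5, 1]
  drop 4 from [3, 4] -> [3]
  drop 4 from [-3, 4] -> [-3]
  satisfied 2 clause(s); 4 remain; assigned so far: [2, 4]
unit clause [3] forces x3=T; simplify:
  drop -3 from [-3] -> [] (empty!)
  drop -3 from [-3] -> [] (empty!)
  satisfied 1 clause(s); 3 remain; assigned so far: [2, 3, 4]
CONFLICT (empty clause)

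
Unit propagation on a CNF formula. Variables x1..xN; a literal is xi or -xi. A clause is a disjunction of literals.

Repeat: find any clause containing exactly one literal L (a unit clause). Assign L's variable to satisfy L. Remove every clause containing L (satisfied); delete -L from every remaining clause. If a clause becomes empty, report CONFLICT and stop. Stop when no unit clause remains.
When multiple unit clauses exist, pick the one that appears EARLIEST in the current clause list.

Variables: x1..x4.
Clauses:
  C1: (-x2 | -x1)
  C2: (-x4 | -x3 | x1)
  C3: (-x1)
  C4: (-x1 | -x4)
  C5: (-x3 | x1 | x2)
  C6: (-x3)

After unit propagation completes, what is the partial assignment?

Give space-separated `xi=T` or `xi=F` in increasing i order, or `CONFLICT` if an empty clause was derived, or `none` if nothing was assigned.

unit clause [-1] forces x1=F; simplify:
  drop 1 from [-4, -3, 1] -> [-4, -3]
  drop 1 from [-3, 1, 2] -> [-3, 2]
  satisfied 3 clause(s); 3 remain; assigned so far: [1]
unit clause [-3] forces x3=F; simplify:
  satisfied 3 clause(s); 0 remain; assigned so far: [1, 3]

Answer: x1=F x3=F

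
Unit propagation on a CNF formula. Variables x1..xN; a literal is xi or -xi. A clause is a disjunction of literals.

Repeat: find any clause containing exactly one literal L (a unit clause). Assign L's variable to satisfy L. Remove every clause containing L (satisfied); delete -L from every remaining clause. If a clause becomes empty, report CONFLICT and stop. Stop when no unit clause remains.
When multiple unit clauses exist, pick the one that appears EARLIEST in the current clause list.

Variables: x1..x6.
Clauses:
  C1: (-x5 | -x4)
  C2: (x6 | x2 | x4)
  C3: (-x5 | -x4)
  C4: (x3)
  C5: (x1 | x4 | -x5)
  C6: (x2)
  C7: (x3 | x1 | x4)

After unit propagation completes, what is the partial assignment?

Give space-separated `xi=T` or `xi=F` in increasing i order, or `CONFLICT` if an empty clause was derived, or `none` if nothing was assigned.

unit clause [3] forces x3=T; simplify:
  satisfied 2 clause(s); 5 remain; assigned so far: [3]
unit clause [2] forces x2=T; simplify:
  satisfied 2 clause(s); 3 remain; assigned so far: [2, 3]

Answer: x2=T x3=T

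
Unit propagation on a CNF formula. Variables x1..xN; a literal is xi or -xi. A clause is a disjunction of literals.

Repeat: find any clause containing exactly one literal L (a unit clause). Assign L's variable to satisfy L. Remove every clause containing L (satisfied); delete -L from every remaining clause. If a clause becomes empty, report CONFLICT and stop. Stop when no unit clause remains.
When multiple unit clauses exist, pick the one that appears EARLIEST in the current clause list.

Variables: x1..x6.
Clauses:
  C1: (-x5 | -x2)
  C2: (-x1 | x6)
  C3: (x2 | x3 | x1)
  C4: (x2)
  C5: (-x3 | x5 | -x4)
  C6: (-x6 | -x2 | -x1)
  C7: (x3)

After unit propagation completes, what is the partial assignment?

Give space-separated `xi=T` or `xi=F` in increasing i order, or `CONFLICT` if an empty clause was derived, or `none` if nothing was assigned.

unit clause [2] forces x2=T; simplify:
  drop -2 from [-5, -2] -> [-5]
  drop -2 from [-6, -2, -1] -> [-6, -1]
  satisfied 2 clause(s); 5 remain; assigned so far: [2]
unit clause [-5] forces x5=F; simplify:
  drop 5 from [-3, 5, -4] -> [-3, -4]
  satisfied 1 clause(s); 4 remain; assigned so far: [2, 5]
unit clause [3] forces x3=T; simplify:
  drop -3 from [-3, -4] -> [-4]
  satisfied 1 clause(s); 3 remain; assigned so far: [2, 3, 5]
unit clause [-4] forces x4=F; simplify:
  satisfied 1 clause(s); 2 remain; assigned so far: [2, 3, 4, 5]

Answer: x2=T x3=T x4=F x5=F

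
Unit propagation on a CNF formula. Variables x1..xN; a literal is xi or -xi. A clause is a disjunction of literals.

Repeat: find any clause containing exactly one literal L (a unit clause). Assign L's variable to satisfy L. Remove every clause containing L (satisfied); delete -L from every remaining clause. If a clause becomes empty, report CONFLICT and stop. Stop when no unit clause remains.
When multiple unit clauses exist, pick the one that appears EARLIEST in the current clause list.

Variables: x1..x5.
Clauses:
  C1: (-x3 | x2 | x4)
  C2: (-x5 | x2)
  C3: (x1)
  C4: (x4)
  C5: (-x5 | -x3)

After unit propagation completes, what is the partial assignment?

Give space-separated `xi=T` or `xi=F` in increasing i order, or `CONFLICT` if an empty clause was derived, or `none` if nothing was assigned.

unit clause [1] forces x1=T; simplify:
  satisfied 1 clause(s); 4 remain; assigned so far: [1]
unit clause [4] forces x4=T; simplify:
  satisfied 2 clause(s); 2 remain; assigned so far: [1, 4]

Answer: x1=T x4=T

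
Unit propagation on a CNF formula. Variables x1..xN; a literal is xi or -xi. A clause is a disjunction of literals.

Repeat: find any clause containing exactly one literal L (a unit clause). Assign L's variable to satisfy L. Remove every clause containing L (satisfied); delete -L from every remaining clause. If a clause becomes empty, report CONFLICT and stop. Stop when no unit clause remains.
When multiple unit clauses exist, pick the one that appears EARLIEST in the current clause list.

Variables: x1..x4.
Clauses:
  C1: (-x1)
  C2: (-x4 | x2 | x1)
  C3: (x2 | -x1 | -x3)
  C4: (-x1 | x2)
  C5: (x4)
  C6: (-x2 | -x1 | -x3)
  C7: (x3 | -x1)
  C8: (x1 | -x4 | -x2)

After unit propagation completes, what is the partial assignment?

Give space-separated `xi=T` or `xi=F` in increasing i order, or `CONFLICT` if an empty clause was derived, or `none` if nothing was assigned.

unit clause [-1] forces x1=F; simplify:
  drop 1 from [-4, 2, 1] -> [-4, 2]
  drop 1 from [1, -4, -2] -> [-4, -2]
  satisfied 5 clause(s); 3 remain; assigned so far: [1]
unit clause [4] forces x4=T; simplify:
  drop -4 from [-4, 2] -> [2]
  drop -4 from [-4, -2] -> [-2]
  satisfied 1 clause(s); 2 remain; assigned so far: [1, 4]
unit clause [2] forces x2=T; simplify:
  drop -2 from [-2] -> [] (empty!)
  satisfied 1 clause(s); 1 remain; assigned so far: [1, 2, 4]
CONFLICT (empty clause)

Answer: CONFLICT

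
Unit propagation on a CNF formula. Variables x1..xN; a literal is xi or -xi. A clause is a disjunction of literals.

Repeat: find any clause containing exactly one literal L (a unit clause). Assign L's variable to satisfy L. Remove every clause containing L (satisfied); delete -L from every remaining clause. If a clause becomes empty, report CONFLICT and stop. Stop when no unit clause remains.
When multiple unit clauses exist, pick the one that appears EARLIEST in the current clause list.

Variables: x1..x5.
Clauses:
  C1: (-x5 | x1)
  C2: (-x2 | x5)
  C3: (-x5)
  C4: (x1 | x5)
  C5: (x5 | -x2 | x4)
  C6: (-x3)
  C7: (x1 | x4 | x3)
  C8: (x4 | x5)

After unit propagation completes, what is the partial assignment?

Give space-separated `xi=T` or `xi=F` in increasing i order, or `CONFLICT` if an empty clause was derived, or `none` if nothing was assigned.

unit clause [-5] forces x5=F; simplify:
  drop 5 from [-2, 5] -> [-2]
  drop 5 from [1, 5] -> [1]
  drop 5 from [5, -2, 4] -> [-2, 4]
  drop 5 from [4, 5] -> [4]
  satisfied 2 clause(s); 6 remain; assigned so far: [5]
unit clause [-2] forces x2=F; simplify:
  satisfied 2 clause(s); 4 remain; assigned so far: [2, 5]
unit clause [1] forces x1=T; simplify:
  satisfied 2 clause(s); 2 remain; assigned so far: [1, 2, 5]
unit clause [-3] forces x3=F; simplify:
  satisfied 1 clause(s); 1 remain; assigned so far: [1, 2, 3, 5]
unit clause [4] forces x4=T; simplify:
  satisfied 1 clause(s); 0 remain; assigned so far: [1, 2, 3, 4, 5]

Answer: x1=T x2=F x3=F x4=T x5=F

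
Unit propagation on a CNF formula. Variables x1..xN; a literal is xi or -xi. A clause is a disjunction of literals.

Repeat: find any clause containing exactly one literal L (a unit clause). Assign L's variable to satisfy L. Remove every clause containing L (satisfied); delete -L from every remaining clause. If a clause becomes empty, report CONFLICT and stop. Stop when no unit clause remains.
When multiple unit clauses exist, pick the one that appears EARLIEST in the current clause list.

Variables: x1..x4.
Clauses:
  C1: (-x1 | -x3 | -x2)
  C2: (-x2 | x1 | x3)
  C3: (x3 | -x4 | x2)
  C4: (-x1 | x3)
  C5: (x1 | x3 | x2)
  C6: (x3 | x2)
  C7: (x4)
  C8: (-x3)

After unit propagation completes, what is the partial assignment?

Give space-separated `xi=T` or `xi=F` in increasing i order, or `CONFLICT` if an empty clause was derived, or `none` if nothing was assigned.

Answer: CONFLICT

Derivation:
unit clause [4] forces x4=T; simplify:
  drop -4 from [3, -4, 2] -> [3, 2]
  satisfied 1 clause(s); 7 remain; assigned so far: [4]
unit clause [-3] forces x3=F; simplify:
  drop 3 from [-2, 1, 3] -> [-2, 1]
  drop 3 from [3, 2] -> [2]
  drop 3 from [-1, 3] -> [-1]
  drop 3 from [1, 3, 2] -> [1, 2]
  drop 3 from [3, 2] -> [2]
  satisfied 2 clause(s); 5 remain; assigned so far: [3, 4]
unit clause [2] forces x2=T; simplify:
  drop -2 from [-2, 1] -> [1]
  satisfied 3 clause(s); 2 remain; assigned so far: [2, 3, 4]
unit clause [1] forces x1=T; simplify:
  drop -1 from [-1] -> [] (empty!)
  satisfied 1 clause(s); 1 remain; assigned so far: [1, 2, 3, 4]
CONFLICT (empty clause)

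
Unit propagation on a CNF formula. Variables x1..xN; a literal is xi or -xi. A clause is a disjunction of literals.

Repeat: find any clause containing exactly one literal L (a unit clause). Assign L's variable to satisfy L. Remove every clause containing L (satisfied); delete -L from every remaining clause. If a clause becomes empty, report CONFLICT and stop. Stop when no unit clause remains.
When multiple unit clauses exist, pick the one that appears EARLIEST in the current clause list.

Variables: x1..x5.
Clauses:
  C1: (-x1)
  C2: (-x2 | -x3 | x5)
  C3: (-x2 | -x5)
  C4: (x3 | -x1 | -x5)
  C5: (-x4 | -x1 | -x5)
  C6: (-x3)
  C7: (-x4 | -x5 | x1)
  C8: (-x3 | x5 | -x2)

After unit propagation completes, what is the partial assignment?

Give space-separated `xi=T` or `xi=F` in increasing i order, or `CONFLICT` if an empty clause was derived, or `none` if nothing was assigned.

Answer: x1=F x3=F

Derivation:
unit clause [-1] forces x1=F; simplify:
  drop 1 from [-4, -5, 1] -> [-4, -5]
  satisfied 3 clause(s); 5 remain; assigned so far: [1]
unit clause [-3] forces x3=F; simplify:
  satisfied 3 clause(s); 2 remain; assigned so far: [1, 3]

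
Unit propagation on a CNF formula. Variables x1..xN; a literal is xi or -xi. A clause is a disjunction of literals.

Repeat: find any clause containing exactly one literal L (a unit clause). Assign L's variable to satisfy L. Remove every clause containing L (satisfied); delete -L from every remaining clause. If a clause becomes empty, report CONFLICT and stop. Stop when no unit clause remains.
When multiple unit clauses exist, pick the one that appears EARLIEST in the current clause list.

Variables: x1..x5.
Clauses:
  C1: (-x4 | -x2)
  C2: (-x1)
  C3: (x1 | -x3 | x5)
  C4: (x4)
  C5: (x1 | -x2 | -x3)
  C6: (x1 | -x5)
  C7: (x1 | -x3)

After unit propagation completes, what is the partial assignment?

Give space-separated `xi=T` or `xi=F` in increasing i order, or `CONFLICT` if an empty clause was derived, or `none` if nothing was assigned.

unit clause [-1] forces x1=F; simplify:
  drop 1 from [1, -3, 5] -> [-3, 5]
  drop 1 from [1, -2, -3] -> [-2, -3]
  drop 1 from [1, -5] -> [-5]
  drop 1 from [1, -3] -> [-3]
  satisfied 1 clause(s); 6 remain; assigned so far: [1]
unit clause [4] forces x4=T; simplify:
  drop -4 from [-4, -2] -> [-2]
  satisfied 1 clause(s); 5 remain; assigned so far: [1, 4]
unit clause [-2] forces x2=F; simplify:
  satisfied 2 clause(s); 3 remain; assigned so far: [1, 2, 4]
unit clause [-5] forces x5=F; simplify:
  drop 5 from [-3, 5] -> [-3]
  satisfied 1 clause(s); 2 remain; assigned so far: [1, 2, 4, 5]
unit clause [-3] forces x3=F; simplify:
  satisfied 2 clause(s); 0 remain; assigned so far: [1, 2, 3, 4, 5]

Answer: x1=F x2=F x3=F x4=T x5=F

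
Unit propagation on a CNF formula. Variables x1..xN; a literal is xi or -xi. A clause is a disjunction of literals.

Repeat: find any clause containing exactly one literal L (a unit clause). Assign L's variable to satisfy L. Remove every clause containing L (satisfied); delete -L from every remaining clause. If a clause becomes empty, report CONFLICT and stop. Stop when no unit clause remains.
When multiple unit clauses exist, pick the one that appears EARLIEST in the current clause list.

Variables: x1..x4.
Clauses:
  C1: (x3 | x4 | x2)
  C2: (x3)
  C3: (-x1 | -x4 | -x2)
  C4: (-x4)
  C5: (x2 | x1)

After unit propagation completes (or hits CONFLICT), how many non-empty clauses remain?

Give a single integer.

unit clause [3] forces x3=T; simplify:
  satisfied 2 clause(s); 3 remain; assigned so far: [3]
unit clause [-4] forces x4=F; simplify:
  satisfied 2 clause(s); 1 remain; assigned so far: [3, 4]

Answer: 1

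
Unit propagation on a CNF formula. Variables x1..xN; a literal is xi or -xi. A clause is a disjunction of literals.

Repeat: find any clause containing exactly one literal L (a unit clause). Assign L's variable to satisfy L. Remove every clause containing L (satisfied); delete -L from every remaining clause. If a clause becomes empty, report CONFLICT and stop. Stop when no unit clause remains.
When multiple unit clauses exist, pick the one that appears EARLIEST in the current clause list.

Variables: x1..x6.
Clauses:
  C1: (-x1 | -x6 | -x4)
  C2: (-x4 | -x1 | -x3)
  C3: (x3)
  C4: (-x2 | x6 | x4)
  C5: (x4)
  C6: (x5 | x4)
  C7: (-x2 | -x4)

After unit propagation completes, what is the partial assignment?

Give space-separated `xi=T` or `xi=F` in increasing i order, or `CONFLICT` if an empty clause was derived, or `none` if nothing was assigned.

Answer: x1=F x2=F x3=T x4=T

Derivation:
unit clause [3] forces x3=T; simplify:
  drop -3 from [-4, -1, -3] -> [-4, -1]
  satisfied 1 clause(s); 6 remain; assigned so far: [3]
unit clause [4] forces x4=T; simplify:
  drop -4 from [-1, -6, -4] -> [-1, -6]
  drop -4 from [-4, -1] -> [-1]
  drop -4 from [-2, -4] -> [-2]
  satisfied 3 clause(s); 3 remain; assigned so far: [3, 4]
unit clause [-1] forces x1=F; simplify:
  satisfied 2 clause(s); 1 remain; assigned so far: [1, 3, 4]
unit clause [-2] forces x2=F; simplify:
  satisfied 1 clause(s); 0 remain; assigned so far: [1, 2, 3, 4]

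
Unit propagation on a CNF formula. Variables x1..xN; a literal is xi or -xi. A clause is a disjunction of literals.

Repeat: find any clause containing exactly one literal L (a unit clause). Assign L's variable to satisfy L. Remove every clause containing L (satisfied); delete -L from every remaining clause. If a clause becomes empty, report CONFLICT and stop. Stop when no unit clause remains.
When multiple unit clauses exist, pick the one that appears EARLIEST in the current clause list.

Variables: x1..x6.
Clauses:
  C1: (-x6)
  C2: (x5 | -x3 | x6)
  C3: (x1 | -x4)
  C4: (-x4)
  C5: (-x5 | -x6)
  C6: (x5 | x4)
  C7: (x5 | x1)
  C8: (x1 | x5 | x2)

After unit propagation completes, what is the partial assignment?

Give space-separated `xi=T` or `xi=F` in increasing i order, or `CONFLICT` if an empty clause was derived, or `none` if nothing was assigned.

unit clause [-6] forces x6=F; simplify:
  drop 6 from [5, -3, 6] -> [5, -3]
  satisfied 2 clause(s); 6 remain; assigned so far: [6]
unit clause [-4] forces x4=F; simplify:
  drop 4 from [5, 4] -> [5]
  satisfied 2 clause(s); 4 remain; assigned so far: [4, 6]
unit clause [5] forces x5=T; simplify:
  satisfied 4 clause(s); 0 remain; assigned so far: [4, 5, 6]

Answer: x4=F x5=T x6=F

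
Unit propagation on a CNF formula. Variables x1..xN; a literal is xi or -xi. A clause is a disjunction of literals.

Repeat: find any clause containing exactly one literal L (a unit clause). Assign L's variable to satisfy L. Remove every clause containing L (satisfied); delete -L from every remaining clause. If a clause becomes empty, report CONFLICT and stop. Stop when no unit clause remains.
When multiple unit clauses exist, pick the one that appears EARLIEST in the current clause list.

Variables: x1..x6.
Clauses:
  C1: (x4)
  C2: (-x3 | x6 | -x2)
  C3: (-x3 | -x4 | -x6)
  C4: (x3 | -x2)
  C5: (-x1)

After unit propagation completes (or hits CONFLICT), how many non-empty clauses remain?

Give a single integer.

unit clause [4] forces x4=T; simplify:
  drop -4 from [-3, -4, -6] -> [-3, -6]
  satisfied 1 clause(s); 4 remain; assigned so far: [4]
unit clause [-1] forces x1=F; simplify:
  satisfied 1 clause(s); 3 remain; assigned so far: [1, 4]

Answer: 3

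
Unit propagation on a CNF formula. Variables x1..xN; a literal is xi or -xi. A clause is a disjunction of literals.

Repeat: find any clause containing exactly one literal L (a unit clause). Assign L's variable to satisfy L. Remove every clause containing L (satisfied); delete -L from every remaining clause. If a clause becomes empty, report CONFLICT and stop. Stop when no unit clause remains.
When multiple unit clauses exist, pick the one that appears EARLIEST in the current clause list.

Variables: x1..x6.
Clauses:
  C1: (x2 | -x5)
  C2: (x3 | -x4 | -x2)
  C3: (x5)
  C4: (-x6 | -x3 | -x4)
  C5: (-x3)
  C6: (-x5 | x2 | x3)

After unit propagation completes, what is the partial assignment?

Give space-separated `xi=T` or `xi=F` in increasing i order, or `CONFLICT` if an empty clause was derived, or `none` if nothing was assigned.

unit clause [5] forces x5=T; simplify:
  drop -5 from [2, -5] -> [2]
  drop -5 from [-5, 2, 3] -> [2, 3]
  satisfied 1 clause(s); 5 remain; assigned so far: [5]
unit clause [2] forces x2=T; simplify:
  drop -2 from [3, -4, -2] -> [3, -4]
  satisfied 2 clause(s); 3 remain; assigned so far: [2, 5]
unit clause [-3] forces x3=F; simplify:
  drop 3 from [3, -4] -> [-4]
  satisfied 2 clause(s); 1 remain; assigned so far: [2, 3, 5]
unit clause [-4] forces x4=F; simplify:
  satisfied 1 clause(s); 0 remain; assigned so far: [2, 3, 4, 5]

Answer: x2=T x3=F x4=F x5=T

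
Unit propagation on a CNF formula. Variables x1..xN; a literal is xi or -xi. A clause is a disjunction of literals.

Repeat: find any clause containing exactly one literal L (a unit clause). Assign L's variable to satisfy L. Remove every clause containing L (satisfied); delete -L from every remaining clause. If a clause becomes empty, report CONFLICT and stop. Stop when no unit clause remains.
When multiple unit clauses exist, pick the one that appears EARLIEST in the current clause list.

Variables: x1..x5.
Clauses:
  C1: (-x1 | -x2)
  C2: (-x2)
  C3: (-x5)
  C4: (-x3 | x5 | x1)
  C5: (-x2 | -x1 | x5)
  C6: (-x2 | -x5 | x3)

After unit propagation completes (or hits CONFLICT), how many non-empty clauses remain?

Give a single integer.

Answer: 1

Derivation:
unit clause [-2] forces x2=F; simplify:
  satisfied 4 clause(s); 2 remain; assigned so far: [2]
unit clause [-5] forces x5=F; simplify:
  drop 5 from [-3, 5, 1] -> [-3, 1]
  satisfied 1 clause(s); 1 remain; assigned so far: [2, 5]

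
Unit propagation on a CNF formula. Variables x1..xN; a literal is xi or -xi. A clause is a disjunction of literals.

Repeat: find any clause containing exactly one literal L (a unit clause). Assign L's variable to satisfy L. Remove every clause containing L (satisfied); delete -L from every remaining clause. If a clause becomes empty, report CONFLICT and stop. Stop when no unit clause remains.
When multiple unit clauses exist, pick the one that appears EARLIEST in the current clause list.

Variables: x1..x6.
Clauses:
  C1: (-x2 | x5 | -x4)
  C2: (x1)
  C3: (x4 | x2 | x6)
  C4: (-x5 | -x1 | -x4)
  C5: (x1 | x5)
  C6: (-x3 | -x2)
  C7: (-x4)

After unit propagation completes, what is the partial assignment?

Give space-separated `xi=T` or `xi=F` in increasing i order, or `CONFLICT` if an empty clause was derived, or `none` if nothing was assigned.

unit clause [1] forces x1=T; simplify:
  drop -1 from [-5, -1, -4] -> [-5, -4]
  satisfied 2 clause(s); 5 remain; assigned so far: [1]
unit clause [-4] forces x4=F; simplify:
  drop 4 from [4, 2, 6] -> [2, 6]
  satisfied 3 clause(s); 2 remain; assigned so far: [1, 4]

Answer: x1=T x4=F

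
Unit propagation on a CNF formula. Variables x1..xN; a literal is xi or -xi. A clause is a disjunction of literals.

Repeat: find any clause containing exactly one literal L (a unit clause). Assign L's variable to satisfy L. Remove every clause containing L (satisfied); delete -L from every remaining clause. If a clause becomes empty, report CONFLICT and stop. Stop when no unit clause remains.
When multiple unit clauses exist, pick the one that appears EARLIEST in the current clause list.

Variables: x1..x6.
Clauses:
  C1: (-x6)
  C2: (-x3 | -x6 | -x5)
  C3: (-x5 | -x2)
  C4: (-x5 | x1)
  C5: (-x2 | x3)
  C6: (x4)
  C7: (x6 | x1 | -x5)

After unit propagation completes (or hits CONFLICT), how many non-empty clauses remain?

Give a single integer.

unit clause [-6] forces x6=F; simplify:
  drop 6 from [6, 1, -5] -> [1, -5]
  satisfied 2 clause(s); 5 remain; assigned so far: [6]
unit clause [4] forces x4=T; simplify:
  satisfied 1 clause(s); 4 remain; assigned so far: [4, 6]

Answer: 4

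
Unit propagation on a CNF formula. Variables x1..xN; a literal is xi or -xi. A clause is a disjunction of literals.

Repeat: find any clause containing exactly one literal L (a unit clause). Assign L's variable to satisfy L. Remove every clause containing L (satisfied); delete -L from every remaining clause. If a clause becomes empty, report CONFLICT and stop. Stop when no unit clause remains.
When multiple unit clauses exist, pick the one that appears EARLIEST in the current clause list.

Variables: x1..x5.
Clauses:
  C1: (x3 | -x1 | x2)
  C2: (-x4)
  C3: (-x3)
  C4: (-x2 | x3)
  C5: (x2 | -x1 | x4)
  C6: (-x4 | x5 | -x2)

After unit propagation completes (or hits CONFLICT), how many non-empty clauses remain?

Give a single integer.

Answer: 0

Derivation:
unit clause [-4] forces x4=F; simplify:
  drop 4 from [2, -1, 4] -> [2, -1]
  satisfied 2 clause(s); 4 remain; assigned so far: [4]
unit clause [-3] forces x3=F; simplify:
  drop 3 from [3, -1, 2] -> [-1, 2]
  drop 3 from [-2, 3] -> [-2]
  satisfied 1 clause(s); 3 remain; assigned so far: [3, 4]
unit clause [-2] forces x2=F; simplify:
  drop 2 from [-1, 2] -> [-1]
  drop 2 from [2, -1] -> [-1]
  satisfied 1 clause(s); 2 remain; assigned so far: [2, 3, 4]
unit clause [-1] forces x1=F; simplify:
  satisfied 2 clause(s); 0 remain; assigned so far: [1, 2, 3, 4]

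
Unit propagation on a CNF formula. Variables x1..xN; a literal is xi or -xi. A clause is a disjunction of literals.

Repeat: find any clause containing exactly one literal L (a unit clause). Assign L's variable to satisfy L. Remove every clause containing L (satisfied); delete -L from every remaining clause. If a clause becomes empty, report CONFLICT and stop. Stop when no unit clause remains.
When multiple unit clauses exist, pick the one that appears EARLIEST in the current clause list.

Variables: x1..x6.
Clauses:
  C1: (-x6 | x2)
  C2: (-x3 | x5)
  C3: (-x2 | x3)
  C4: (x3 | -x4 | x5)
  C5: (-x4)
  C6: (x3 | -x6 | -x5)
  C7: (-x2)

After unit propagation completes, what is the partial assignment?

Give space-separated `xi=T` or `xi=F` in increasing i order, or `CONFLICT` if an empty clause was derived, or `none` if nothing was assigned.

Answer: x2=F x4=F x6=F

Derivation:
unit clause [-4] forces x4=F; simplify:
  satisfied 2 clause(s); 5 remain; assigned so far: [4]
unit clause [-2] forces x2=F; simplify:
  drop 2 from [-6, 2] -> [-6]
  satisfied 2 clause(s); 3 remain; assigned so far: [2, 4]
unit clause [-6] forces x6=F; simplify:
  satisfied 2 clause(s); 1 remain; assigned so far: [2, 4, 6]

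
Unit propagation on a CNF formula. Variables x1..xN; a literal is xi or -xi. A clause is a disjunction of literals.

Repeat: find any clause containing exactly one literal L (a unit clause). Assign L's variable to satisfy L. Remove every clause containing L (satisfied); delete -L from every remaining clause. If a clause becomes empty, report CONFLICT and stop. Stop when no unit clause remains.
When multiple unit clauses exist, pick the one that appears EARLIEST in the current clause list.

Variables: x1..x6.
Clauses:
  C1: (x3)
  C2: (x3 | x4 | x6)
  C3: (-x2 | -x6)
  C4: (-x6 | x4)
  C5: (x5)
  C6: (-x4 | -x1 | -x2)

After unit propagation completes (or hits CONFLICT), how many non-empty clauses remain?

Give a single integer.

Answer: 3

Derivation:
unit clause [3] forces x3=T; simplify:
  satisfied 2 clause(s); 4 remain; assigned so far: [3]
unit clause [5] forces x5=T; simplify:
  satisfied 1 clause(s); 3 remain; assigned so far: [3, 5]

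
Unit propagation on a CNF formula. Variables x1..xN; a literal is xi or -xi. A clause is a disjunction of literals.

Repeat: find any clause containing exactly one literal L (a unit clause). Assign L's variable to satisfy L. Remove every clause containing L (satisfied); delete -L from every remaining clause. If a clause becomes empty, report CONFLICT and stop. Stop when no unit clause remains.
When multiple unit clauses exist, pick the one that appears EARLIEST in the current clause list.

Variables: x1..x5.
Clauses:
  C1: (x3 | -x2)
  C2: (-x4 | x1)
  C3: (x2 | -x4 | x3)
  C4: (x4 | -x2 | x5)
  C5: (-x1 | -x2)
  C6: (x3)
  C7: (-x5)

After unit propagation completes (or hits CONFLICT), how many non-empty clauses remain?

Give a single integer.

Answer: 3

Derivation:
unit clause [3] forces x3=T; simplify:
  satisfied 3 clause(s); 4 remain; assigned so far: [3]
unit clause [-5] forces x5=F; simplify:
  drop 5 from [4, -2, 5] -> [4, -2]
  satisfied 1 clause(s); 3 remain; assigned so far: [3, 5]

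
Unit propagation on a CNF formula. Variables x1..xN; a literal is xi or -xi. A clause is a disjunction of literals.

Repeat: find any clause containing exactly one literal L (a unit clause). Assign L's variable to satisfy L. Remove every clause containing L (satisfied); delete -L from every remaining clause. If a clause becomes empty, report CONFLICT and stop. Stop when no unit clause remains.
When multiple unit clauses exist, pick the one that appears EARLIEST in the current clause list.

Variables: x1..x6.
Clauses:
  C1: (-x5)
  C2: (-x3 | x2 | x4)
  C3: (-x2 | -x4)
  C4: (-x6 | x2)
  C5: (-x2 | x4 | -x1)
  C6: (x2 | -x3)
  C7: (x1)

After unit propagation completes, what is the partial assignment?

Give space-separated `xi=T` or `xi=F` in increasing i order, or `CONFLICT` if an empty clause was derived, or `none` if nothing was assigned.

Answer: x1=T x5=F

Derivation:
unit clause [-5] forces x5=F; simplify:
  satisfied 1 clause(s); 6 remain; assigned so far: [5]
unit clause [1] forces x1=T; simplify:
  drop -1 from [-2, 4, -1] -> [-2, 4]
  satisfied 1 clause(s); 5 remain; assigned so far: [1, 5]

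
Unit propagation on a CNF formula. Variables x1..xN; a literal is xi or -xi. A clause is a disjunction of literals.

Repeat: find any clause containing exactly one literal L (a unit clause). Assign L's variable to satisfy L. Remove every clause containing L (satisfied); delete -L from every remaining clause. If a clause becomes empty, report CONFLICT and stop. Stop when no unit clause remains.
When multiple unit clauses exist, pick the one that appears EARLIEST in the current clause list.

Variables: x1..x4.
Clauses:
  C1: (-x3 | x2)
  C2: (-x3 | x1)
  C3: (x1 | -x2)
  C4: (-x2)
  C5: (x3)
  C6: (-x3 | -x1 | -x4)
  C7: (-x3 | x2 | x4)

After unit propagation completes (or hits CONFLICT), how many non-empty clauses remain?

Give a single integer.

Answer: 0

Derivation:
unit clause [-2] forces x2=F; simplify:
  drop 2 from [-3, 2] -> [-3]
  drop 2 from [-3, 2, 4] -> [-3, 4]
  satisfied 2 clause(s); 5 remain; assigned so far: [2]
unit clause [-3] forces x3=F; simplify:
  drop 3 from [3] -> [] (empty!)
  satisfied 4 clause(s); 1 remain; assigned so far: [2, 3]
CONFLICT (empty clause)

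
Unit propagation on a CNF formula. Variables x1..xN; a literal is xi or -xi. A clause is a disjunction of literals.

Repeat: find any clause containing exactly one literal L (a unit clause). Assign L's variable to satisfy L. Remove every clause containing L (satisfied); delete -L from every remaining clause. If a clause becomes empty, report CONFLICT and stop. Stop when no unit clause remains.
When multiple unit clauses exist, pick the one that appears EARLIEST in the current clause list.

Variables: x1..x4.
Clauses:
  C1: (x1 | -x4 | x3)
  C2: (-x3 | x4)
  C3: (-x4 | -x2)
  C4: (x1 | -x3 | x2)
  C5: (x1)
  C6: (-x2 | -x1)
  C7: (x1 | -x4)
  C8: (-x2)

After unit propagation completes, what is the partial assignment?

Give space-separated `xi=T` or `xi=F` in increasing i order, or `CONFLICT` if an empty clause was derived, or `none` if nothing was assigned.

unit clause [1] forces x1=T; simplify:
  drop -1 from [-2, -1] -> [-2]
  satisfied 4 clause(s); 4 remain; assigned so far: [1]
unit clause [-2] forces x2=F; simplify:
  satisfied 3 clause(s); 1 remain; assigned so far: [1, 2]

Answer: x1=T x2=F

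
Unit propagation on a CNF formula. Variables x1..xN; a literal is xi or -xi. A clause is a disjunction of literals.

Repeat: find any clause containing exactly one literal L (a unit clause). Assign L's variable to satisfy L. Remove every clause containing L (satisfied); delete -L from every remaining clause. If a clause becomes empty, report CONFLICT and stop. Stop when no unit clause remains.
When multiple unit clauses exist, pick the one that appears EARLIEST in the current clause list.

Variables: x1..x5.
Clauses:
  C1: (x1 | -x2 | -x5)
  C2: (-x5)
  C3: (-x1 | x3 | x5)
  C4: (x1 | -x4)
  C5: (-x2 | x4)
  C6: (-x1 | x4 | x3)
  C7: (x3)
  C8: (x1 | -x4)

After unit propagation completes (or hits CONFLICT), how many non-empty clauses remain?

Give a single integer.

Answer: 3

Derivation:
unit clause [-5] forces x5=F; simplify:
  drop 5 from [-1, 3, 5] -> [-1, 3]
  satisfied 2 clause(s); 6 remain; assigned so far: [5]
unit clause [3] forces x3=T; simplify:
  satisfied 3 clause(s); 3 remain; assigned so far: [3, 5]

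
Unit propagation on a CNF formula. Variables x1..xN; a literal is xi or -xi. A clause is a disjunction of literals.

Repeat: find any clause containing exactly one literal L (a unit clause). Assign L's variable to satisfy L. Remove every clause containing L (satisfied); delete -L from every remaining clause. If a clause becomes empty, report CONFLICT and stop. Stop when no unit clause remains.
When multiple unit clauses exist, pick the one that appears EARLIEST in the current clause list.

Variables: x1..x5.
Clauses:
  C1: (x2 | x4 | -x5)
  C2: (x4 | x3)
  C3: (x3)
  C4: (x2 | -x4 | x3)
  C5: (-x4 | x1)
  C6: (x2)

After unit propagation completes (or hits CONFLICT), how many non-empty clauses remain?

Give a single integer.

unit clause [3] forces x3=T; simplify:
  satisfied 3 clause(s); 3 remain; assigned so far: [3]
unit clause [2] forces x2=T; simplify:
  satisfied 2 clause(s); 1 remain; assigned so far: [2, 3]

Answer: 1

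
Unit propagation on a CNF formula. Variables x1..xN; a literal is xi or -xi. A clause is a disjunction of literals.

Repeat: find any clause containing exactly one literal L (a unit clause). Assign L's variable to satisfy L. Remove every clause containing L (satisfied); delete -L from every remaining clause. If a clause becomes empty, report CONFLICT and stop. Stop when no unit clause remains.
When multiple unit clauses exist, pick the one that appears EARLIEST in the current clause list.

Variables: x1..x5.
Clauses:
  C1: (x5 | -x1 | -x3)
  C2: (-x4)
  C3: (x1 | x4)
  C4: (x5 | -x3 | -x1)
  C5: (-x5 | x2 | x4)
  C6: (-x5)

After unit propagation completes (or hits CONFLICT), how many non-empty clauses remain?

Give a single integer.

Answer: 0

Derivation:
unit clause [-4] forces x4=F; simplify:
  drop 4 from [1, 4] -> [1]
  drop 4 from [-5, 2, 4] -> [-5, 2]
  satisfied 1 clause(s); 5 remain; assigned so far: [4]
unit clause [1] forces x1=T; simplify:
  drop -1 from [5, -1, -3] -> [5, -3]
  drop -1 from [5, -3, -1] -> [5, -3]
  satisfied 1 clause(s); 4 remain; assigned so far: [1, 4]
unit clause [-5] forces x5=F; simplify:
  drop 5 from [5, -3] -> [-3]
  drop 5 from [5, -3] -> [-3]
  satisfied 2 clause(s); 2 remain; assigned so far: [1, 4, 5]
unit clause [-3] forces x3=F; simplify:
  satisfied 2 clause(s); 0 remain; assigned so far: [1, 3, 4, 5]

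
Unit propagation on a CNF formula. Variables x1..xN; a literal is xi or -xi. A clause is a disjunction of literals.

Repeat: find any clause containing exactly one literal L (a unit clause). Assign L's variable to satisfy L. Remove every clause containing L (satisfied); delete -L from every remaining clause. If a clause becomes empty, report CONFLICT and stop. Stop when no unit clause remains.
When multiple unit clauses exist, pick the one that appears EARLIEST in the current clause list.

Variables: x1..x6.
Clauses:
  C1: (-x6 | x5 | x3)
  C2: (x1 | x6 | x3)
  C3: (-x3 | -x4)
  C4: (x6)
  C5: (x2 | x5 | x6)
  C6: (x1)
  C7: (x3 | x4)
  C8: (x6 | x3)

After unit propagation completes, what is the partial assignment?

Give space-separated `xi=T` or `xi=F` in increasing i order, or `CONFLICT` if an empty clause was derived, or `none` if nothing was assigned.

unit clause [6] forces x6=T; simplify:
  drop -6 from [-6, 5, 3] -> [5, 3]
  satisfied 4 clause(s); 4 remain; assigned so far: [6]
unit clause [1] forces x1=T; simplify:
  satisfied 1 clause(s); 3 remain; assigned so far: [1, 6]

Answer: x1=T x6=T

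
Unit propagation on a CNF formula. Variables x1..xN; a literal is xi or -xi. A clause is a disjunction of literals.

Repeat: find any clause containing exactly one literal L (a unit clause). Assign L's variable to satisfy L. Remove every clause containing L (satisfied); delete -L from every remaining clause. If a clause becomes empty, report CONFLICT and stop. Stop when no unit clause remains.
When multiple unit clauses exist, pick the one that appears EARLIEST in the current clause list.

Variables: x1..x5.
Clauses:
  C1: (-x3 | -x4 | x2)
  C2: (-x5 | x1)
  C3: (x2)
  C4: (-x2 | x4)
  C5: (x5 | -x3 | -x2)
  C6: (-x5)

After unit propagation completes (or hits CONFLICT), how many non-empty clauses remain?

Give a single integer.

unit clause [2] forces x2=T; simplify:
  drop -2 from [-2, 4] -> [4]
  drop -2 from [5, -3, -2] -> [5, -3]
  satisfied 2 clause(s); 4 remain; assigned so far: [2]
unit clause [4] forces x4=T; simplify:
  satisfied 1 clause(s); 3 remain; assigned so far: [2, 4]
unit clause [-5] forces x5=F; simplify:
  drop 5 from [5, -3] -> [-3]
  satisfied 2 clause(s); 1 remain; assigned so far: [2, 4, 5]
unit clause [-3] forces x3=F; simplify:
  satisfied 1 clause(s); 0 remain; assigned so far: [2, 3, 4, 5]

Answer: 0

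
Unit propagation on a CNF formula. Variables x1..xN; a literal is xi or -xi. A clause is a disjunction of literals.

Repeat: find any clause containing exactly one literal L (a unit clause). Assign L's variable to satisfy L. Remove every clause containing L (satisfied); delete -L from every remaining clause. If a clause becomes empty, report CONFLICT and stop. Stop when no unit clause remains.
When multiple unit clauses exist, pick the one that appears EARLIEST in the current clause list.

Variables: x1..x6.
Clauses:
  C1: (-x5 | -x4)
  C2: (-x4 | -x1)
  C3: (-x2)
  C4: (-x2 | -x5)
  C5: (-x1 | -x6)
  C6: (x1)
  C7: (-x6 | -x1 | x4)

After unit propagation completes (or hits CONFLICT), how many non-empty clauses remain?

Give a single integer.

Answer: 0

Derivation:
unit clause [-2] forces x2=F; simplify:
  satisfied 2 clause(s); 5 remain; assigned so far: [2]
unit clause [1] forces x1=T; simplify:
  drop -1 from [-4, -1] -> [-4]
  drop -1 from [-1, -6] -> [-6]
  drop -1 from [-6, -1, 4] -> [-6, 4]
  satisfied 1 clause(s); 4 remain; assigned so far: [1, 2]
unit clause [-4] forces x4=F; simplify:
  drop 4 from [-6, 4] -> [-6]
  satisfied 2 clause(s); 2 remain; assigned so far: [1, 2, 4]
unit clause [-6] forces x6=F; simplify:
  satisfied 2 clause(s); 0 remain; assigned so far: [1, 2, 4, 6]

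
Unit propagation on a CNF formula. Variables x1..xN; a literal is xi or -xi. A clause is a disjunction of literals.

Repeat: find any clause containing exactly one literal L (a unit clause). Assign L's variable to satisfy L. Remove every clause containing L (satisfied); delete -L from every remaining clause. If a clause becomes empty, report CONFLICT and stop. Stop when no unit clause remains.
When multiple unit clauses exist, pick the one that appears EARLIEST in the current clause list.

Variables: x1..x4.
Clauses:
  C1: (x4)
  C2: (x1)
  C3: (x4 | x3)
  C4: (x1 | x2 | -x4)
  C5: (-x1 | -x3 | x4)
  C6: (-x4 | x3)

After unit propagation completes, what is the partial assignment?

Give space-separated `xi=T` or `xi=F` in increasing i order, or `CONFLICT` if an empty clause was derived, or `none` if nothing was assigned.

unit clause [4] forces x4=T; simplify:
  drop -4 from [1, 2, -4] -> [1, 2]
  drop -4 from [-4, 3] -> [3]
  satisfied 3 clause(s); 3 remain; assigned so far: [4]
unit clause [1] forces x1=T; simplify:
  satisfied 2 clause(s); 1 remain; assigned so far: [1, 4]
unit clause [3] forces x3=T; simplify:
  satisfied 1 clause(s); 0 remain; assigned so far: [1, 3, 4]

Answer: x1=T x3=T x4=T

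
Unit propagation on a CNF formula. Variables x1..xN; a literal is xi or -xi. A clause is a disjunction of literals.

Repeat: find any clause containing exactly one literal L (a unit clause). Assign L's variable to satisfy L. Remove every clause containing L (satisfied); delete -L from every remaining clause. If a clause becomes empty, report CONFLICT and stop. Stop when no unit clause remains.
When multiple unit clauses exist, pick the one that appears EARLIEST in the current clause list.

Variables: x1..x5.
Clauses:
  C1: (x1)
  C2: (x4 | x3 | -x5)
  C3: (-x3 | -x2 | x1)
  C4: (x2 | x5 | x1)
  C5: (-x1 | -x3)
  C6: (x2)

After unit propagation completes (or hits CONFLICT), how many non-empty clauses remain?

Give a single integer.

unit clause [1] forces x1=T; simplify:
  drop -1 from [-1, -3] -> [-3]
  satisfied 3 clause(s); 3 remain; assigned so far: [1]
unit clause [-3] forces x3=F; simplify:
  drop 3 from [4, 3, -5] -> [4, -5]
  satisfied 1 clause(s); 2 remain; assigned so far: [1, 3]
unit clause [2] forces x2=T; simplify:
  satisfied 1 clause(s); 1 remain; assigned so far: [1, 2, 3]

Answer: 1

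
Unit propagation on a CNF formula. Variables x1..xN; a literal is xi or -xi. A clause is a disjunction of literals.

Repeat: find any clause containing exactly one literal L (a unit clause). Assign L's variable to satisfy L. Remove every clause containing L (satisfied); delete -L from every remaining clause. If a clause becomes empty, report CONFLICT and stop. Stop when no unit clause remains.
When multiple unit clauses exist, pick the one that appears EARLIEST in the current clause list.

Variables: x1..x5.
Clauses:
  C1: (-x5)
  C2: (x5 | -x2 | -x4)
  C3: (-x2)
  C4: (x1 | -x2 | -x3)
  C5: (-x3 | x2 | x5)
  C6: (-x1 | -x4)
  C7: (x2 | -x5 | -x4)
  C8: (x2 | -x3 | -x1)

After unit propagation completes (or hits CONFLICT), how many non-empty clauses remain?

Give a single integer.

unit clause [-5] forces x5=F; simplify:
  drop 5 from [5, -2, -4] -> [-2, -4]
  drop 5 from [-3, 2, 5] -> [-3, 2]
  satisfied 2 clause(s); 6 remain; assigned so far: [5]
unit clause [-2] forces x2=F; simplify:
  drop 2 from [-3, 2] -> [-3]
  drop 2 from [2, -3, -1] -> [-3, -1]
  satisfied 3 clause(s); 3 remain; assigned so far: [2, 5]
unit clause [-3] forces x3=F; simplify:
  satisfied 2 clause(s); 1 remain; assigned so far: [2, 3, 5]

Answer: 1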